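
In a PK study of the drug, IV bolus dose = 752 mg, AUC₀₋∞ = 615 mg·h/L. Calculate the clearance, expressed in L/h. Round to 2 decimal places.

1.22 L/h

CL = Dose / AUC = 752 / 615 = 1.223 L/h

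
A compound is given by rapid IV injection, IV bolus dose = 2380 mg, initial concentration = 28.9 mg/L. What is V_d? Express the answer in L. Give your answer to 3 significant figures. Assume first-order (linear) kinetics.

Vd = Dose / C₀ = 2380 / 28.9 = 82.35 L

82.4 L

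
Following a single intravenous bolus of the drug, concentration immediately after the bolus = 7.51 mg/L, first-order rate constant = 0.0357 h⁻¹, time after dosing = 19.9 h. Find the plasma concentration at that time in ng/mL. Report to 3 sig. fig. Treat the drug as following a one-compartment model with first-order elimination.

C = C₀ · e^(−k·t) = 7.510 × e^(−0.03570 × 19.9)
  = 7.510 × 0.4914 = 3.690 mg/L
Convert: 3.690 mg/L × 1000 = 3690 ng/mL

3690 ng/mL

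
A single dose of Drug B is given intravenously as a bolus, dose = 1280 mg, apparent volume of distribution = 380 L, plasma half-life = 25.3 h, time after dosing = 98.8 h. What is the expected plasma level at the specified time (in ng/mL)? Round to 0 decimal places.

225 ng/mL

C₀ = Dose / Vd = 1280 / 380 = 3.368 mg/L
k = ln2 / t½ = 0.693147 / 25.3 = 0.02740 h⁻¹
C = C₀ · e^(−k·t) = 3.368 × e^(−0.02740 × 98.8)
  = 3.368 × 0.06673 = 0.2247 mg/L
Convert: 0.2247 mg/L × 1000 = 224.7 ng/mL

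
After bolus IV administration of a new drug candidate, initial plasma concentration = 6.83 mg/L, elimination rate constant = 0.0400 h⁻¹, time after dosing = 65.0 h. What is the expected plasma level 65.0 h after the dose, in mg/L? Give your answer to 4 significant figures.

0.5073 mg/L

C = C₀ · e^(−k·t) = 6.830 × e^(−0.04000 × 65.0)
  = 6.830 × 0.07427 = 0.5073 mg/L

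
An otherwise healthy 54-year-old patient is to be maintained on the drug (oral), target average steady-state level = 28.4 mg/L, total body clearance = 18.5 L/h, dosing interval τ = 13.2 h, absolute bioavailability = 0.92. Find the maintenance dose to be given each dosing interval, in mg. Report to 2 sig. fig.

At steady state, F × (Dose/τ) = Css × CL.
Dose = Css × CL × τ / F = 28.4 × 18.50 × 13.2 / 0.92 = 7538 mg

7500 mg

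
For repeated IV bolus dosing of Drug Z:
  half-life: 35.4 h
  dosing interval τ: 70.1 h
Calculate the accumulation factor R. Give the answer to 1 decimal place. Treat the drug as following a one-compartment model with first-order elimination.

k = ln2 / t½ = 0.693147 / 35.4 = 0.01958 h⁻¹
e^(−kτ) = e^(−0.01958 × 70.1) = 0.2535
Accumulation ratio R = 1 / (1 − e^(−kτ)) = 1 / (1 − 0.2535) = 1.340

1.3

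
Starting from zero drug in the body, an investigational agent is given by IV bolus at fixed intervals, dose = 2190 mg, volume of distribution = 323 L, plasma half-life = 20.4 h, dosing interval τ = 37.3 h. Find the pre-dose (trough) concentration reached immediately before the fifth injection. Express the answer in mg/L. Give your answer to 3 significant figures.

2.64 mg/L

C₀ per dose = Dose / Vd = 2190 / 323 = 6.780 mg/L
k = ln2 / t½ = 0.693147 / 20.4 = 0.03398 h⁻¹
Fraction remaining after one interval: r = e^(−kτ) = e^(−0.03398 × 37.3) = 0.2815
Before dose 5, 4 doses have been given (aged 1τ, 2τ, 3τ, 4τ).
C_trough = C₀ × (r + r² + … + r^4) = C₀ × r(1−r^4)/(1−r)
        = 6.780 × 0.2815 × (1 − 0.006279) / (1 − 0.2815) = 2.640 mg/L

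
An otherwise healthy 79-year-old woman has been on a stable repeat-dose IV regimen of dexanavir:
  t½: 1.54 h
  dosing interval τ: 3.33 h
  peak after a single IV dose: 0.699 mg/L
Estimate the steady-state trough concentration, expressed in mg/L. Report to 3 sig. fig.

0.201 mg/L

k = ln2 / t½ = 0.693147 / 1.54 = 0.4501 h⁻¹
e^(−kτ) = e^(−0.4501 × 3.33) = 0.2234
Accumulation ratio R = 1 / (1 − e^(−kτ)) = 1 / (1 − 0.2234) = 1.288
Steady-state trough = C₀ × R × e^(−kτ) = 0.699 × 1.288 × 0.2234 = 0.2011 mg/L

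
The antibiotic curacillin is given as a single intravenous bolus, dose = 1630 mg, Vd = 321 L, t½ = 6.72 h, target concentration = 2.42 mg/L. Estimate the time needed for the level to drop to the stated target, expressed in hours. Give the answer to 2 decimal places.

7.19 h

C₀ = Dose / Vd = 1630 / 321 = 5.078 mg/L
k = ln2 / t½ = 0.693147 / 6.72 = 0.1031 h⁻¹
t = ln(C₀ / C) / k = ln(5.078 / 2.42) / 0.1031
  = ln(2.098) / 0.1031 = 0.7410 / 0.1031 = 7.187 h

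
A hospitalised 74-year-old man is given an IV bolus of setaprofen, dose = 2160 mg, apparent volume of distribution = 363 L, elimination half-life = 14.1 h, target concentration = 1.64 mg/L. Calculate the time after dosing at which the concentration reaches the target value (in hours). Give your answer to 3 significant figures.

26.2 h

C₀ = Dose / Vd = 2160 / 363 = 5.950 mg/L
k = ln2 / t½ = 0.693147 / 14.1 = 0.04916 h⁻¹
t = ln(C₀ / C) / k = ln(5.950 / 1.64) / 0.04916
  = ln(3.628) / 0.04916 = 1.289 / 0.04916 = 26.22 h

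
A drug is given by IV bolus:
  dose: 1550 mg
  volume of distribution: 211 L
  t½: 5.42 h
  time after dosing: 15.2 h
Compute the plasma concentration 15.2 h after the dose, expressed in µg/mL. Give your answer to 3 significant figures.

C₀ = Dose / Vd = 1550 / 211 = 7.346 mg/L
k = ln2 / t½ = 0.693147 / 5.42 = 0.1279 h⁻¹
C = C₀ · e^(−k·t) = 7.346 × e^(−0.1279 × 15.2)
  = 7.346 × 0.1431 = 1.051 mg/L
(1.051 mg/L = 1.051 µg/mL)

1.05 µg/mL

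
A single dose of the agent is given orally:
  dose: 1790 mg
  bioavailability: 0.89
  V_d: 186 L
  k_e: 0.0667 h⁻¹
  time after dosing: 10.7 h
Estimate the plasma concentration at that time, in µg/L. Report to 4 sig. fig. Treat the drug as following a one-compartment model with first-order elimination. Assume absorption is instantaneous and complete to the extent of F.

4195 µg/L

Amount reaching circulation = F × Dose = 0.89 × 1790 = 1593 mg
C₀ = F·Dose / Vd = 1593 / 186 = 8.565 mg/L
C = C₀ · e^(−k·t) = 8.565 × e^(−0.06670 × 10.7)
  = 8.565 × 0.4898 = 4.195 mg/L
Convert: 4.195 mg/L × 1000 = 4195 µg/L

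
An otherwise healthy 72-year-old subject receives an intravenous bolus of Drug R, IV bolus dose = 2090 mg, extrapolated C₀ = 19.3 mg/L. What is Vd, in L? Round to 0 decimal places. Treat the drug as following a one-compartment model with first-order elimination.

Vd = Dose / C₀ = 2090 / 19.3 = 108.3 L

108 L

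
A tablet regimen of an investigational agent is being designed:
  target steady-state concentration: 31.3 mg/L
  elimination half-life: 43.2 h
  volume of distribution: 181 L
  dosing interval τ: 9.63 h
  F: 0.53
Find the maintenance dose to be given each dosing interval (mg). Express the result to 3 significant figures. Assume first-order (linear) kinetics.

1650 mg

k = ln2 / t½ = 0.693147 / 43.2 = 0.01605 h⁻¹
CL = k × Vd = 0.01605 × 181 = 2.905 L/h
At steady state, F × (Dose/τ) = Css × CL.
Dose = Css × CL × τ / F = 31.3 × 2.905 × 9.63 / 0.53 = 1652 mg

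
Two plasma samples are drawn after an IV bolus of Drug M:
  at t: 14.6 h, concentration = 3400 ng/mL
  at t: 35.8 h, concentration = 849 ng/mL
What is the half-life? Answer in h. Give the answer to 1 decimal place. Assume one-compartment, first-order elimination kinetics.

10.6 h

k = ln(C₁/C₂) / (t₂ − t₁) = ln(3400/849) / (35.8 − 14.6)
  = 1.387 / 21.20 = 0.06542 h⁻¹
t½ = ln2 / k = 0.693147 / 0.06542 = 10.60 h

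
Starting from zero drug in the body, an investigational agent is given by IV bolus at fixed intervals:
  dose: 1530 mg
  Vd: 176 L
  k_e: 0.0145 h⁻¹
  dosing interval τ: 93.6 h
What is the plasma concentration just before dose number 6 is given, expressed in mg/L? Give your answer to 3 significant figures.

3.01 mg/L

C₀ per dose = Dose / Vd = 1530 / 176 = 8.693 mg/L
Fraction remaining after one interval: r = e^(−kτ) = e^(−0.01450 × 93.6) = 0.2574
Before dose 6, 5 doses have been given (aged 1τ, 2τ, 3τ, 4τ, 5τ).
C_trough = C₀ × (r + r² + … + r^5) = C₀ × r(1−r^5)/(1−r)
        = 8.693 × 0.2574 × (1 − 0.001130) / (1 − 0.2574) = 3.010 mg/L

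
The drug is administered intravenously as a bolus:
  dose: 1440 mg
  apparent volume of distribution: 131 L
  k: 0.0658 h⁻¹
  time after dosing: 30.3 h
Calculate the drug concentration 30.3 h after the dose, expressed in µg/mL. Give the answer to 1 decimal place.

C₀ = Dose / Vd = 1440 / 131 = 10.99 mg/L
C = C₀ · e^(−k·t) = 10.99 × e^(−0.06580 × 30.3)
  = 10.99 × 0.1362 = 1.497 mg/L
(1.497 mg/L = 1.497 µg/mL)

1.5 µg/mL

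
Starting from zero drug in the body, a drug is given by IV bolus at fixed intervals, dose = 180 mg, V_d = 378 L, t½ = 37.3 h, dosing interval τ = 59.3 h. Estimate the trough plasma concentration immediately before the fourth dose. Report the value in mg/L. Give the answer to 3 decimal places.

0.228 mg/L

C₀ per dose = Dose / Vd = 180 / 378 = 0.4762 mg/L
k = ln2 / t½ = 0.693147 / 37.3 = 0.01858 h⁻¹
Fraction remaining after one interval: r = e^(−kτ) = e^(−0.01858 × 59.3) = 0.3323
Before dose 4, 3 doses have been given (aged 1τ, 2τ, 3τ).
C_trough = C₀ × (r + r² + … + r^3) = C₀ × r(1−r^3)/(1−r)
        = 0.4762 × 0.3323 × (1 − 0.03669) / (1 − 0.3323) = 0.2283 mg/L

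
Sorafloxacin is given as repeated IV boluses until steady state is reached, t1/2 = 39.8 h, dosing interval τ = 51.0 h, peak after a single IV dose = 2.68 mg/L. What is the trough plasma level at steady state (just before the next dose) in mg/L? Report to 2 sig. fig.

1.9 mg/L

k = ln2 / t½ = 0.693147 / 39.8 = 0.01742 h⁻¹
e^(−kτ) = e^(−0.01742 × 51.0) = 0.4113
Accumulation ratio R = 1 / (1 − e^(−kτ)) = 1 / (1 − 0.4113) = 1.699
Steady-state trough = C₀ × R × e^(−kτ) = 2.68 × 1.699 × 0.4113 = 1.873 mg/L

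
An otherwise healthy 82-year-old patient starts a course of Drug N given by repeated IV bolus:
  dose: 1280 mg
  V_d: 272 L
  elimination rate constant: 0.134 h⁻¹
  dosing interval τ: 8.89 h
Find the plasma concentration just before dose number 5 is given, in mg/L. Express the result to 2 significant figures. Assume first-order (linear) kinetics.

C₀ per dose = Dose / Vd = 1280 / 272 = 4.706 mg/L
Fraction remaining after one interval: r = e^(−kτ) = e^(−0.1340 × 8.89) = 0.3038
Before dose 5, 4 doses have been given (aged 1τ, 2τ, 3τ, 4τ).
C_trough = C₀ × (r + r² + … + r^4) = C₀ × r(1−r^4)/(1−r)
        = 4.706 × 0.3038 × (1 − 0.008518) / (1 − 0.3038) = 2.036 mg/L

2.0 mg/L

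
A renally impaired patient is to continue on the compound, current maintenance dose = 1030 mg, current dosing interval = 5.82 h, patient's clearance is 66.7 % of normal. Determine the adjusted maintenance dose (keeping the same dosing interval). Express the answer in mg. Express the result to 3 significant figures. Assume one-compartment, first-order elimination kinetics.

To keep the same average steady-state level, dosing rate must scale with clearance.
CL ratio = 66.7 / 100 = 0.6670
New dose (same interval) = 1030 × 0.6670 = 687.0 mg

687 mg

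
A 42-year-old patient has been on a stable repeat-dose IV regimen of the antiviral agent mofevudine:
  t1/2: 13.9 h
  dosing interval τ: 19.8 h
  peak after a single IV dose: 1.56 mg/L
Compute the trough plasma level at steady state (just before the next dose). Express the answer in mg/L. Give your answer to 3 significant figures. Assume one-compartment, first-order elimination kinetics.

0.926 mg/L

k = ln2 / t½ = 0.693147 / 13.9 = 0.04987 h⁻¹
e^(−kτ) = e^(−0.04987 × 19.8) = 0.3725
Accumulation ratio R = 1 / (1 − e^(−kτ)) = 1 / (1 − 0.3725) = 1.594
Steady-state trough = C₀ × R × e^(−kτ) = 1.56 × 1.594 × 0.3725 = 0.9263 mg/L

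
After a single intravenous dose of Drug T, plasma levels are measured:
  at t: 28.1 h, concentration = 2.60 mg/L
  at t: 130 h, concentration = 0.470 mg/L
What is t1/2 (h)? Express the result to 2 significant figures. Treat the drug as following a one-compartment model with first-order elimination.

k = ln(C₁/C₂) / (t₂ − t₁) = ln(2.60/0.470) / (130 − 28.1)
  = 1.711 / 101.9 = 0.01679 h⁻¹
t½ = ln2 / k = 0.693147 / 0.01679 = 41.28 h

41 h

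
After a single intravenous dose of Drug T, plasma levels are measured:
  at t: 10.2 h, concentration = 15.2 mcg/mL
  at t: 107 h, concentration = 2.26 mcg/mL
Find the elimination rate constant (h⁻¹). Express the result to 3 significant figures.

k = ln(C₁/C₂) / (t₂ − t₁) = ln(15.2/2.26) / (107 − 10.2)
  = 1.906 / 96.80 = 0.01969 h⁻¹

0.0197 h⁻¹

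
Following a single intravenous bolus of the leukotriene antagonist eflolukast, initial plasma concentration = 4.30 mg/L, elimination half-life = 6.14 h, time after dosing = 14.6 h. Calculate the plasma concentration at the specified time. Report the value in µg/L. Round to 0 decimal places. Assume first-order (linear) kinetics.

827 µg/L

k = ln2 / t½ = 0.693147 / 6.14 = 0.1129 h⁻¹
C = C₀ · e^(−k·t) = 4.300 × e^(−0.1129 × 14.6)
  = 4.300 × 0.1924 = 0.8273 mg/L
Convert: 0.8273 mg/L × 1000 = 827.3 µg/L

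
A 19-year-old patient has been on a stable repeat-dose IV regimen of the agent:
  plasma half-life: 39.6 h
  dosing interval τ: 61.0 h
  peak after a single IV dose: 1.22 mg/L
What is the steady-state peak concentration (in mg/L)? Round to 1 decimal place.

1.9 mg/L

k = ln2 / t½ = 0.693147 / 39.6 = 0.01750 h⁻¹
e^(−kτ) = e^(−0.01750 × 61.0) = 0.3439
Accumulation ratio R = 1 / (1 − e^(−kτ)) = 1 / (1 − 0.3439) = 1.524
Steady-state peak = C₀ × R = 1.22 × 1.524 = 1.859 mg/L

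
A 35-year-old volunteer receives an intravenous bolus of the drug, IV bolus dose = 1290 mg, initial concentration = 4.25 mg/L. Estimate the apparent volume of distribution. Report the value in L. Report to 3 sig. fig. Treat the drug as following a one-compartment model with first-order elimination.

304 L

Vd = Dose / C₀ = 1290 / 4.25 = 303.5 L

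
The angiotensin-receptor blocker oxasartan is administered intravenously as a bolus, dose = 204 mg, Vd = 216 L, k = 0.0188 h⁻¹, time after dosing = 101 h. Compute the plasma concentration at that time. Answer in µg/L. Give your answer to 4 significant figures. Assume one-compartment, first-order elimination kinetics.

141.4 µg/L

C₀ = Dose / Vd = 204.0 / 216 = 0.9444 mg/L
C = C₀ · e^(−k·t) = 0.9444 × e^(−0.01880 × 101)
  = 0.9444 × 0.1497 = 0.1414 mg/L
Convert: 0.1414 mg/L × 1000 = 141.4 µg/L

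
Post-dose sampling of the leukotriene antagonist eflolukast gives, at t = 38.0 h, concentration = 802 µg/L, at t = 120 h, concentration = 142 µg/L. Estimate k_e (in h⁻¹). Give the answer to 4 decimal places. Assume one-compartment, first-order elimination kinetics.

0.0211 h⁻¹

k = ln(C₁/C₂) / (t₂ − t₁) = ln(802/142) / (120 − 38.0)
  = 1.731 / 82.00 = 0.02111 h⁻¹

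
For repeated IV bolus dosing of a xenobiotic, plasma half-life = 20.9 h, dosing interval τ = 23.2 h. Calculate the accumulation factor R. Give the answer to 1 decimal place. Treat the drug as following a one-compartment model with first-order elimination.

k = ln2 / t½ = 0.693147 / 20.9 = 0.03316 h⁻¹
e^(−kτ) = e^(−0.03316 × 23.2) = 0.4633
Accumulation ratio R = 1 / (1 − e^(−kτ)) = 1 / (1 − 0.4633) = 1.863

1.9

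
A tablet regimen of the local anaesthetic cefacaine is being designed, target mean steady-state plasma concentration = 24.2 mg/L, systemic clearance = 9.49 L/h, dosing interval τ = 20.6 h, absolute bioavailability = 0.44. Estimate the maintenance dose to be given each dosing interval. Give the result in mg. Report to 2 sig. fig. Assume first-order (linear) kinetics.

11000 mg

At steady state, F × (Dose/τ) = Css × CL.
Dose = Css × CL × τ / F = 24.2 × 9.490 × 20.6 / 0.44 = 10750 mg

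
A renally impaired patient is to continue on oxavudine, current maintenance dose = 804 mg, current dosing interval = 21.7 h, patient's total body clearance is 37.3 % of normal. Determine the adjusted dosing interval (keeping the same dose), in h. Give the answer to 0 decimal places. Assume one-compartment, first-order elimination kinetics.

58 h

To keep the same average steady-state level, dosing rate must scale with clearance.
CL ratio = 37.3 / 100 = 0.3730
New interval (same dose) = 21.7 / 0.3730 = 58.18 h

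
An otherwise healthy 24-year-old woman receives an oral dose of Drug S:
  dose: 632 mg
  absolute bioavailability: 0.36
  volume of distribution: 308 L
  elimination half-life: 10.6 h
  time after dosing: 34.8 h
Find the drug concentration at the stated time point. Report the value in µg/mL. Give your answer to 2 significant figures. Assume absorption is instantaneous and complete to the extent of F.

0.076 µg/mL

Amount reaching circulation = F × Dose = 0.36 × 632.0 = 227.5 mg
C₀ = F·Dose / Vd = 227.5 / 308 = 0.7386 mg/L
k = ln2 / t½ = 0.693147 / 10.6 = 0.06539 h⁻¹
C = C₀ · e^(−k·t) = 0.7386 × e^(−0.06539 × 34.8)
  = 0.7386 × 0.1027 = 0.07585 mg/L
(0.07585 mg/L = 0.07585 µg/mL)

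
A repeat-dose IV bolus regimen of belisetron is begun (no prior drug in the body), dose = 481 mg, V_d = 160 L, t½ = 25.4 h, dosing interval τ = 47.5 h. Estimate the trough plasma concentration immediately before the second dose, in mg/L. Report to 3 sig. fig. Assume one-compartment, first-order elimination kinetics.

C₀ per dose = Dose / Vd = 481 / 160 = 3.006 mg/L
k = ln2 / t½ = 0.693147 / 25.4 = 0.02729 h⁻¹
Fraction remaining after one interval: r = e^(−kτ) = e^(−0.02729 × 47.5) = 0.2735
Before dose 2, 1 dose has been given (aged 1τ).
C_trough = C₀ × r = 3.006 × 0.2735 = 0.8221 mg/L

0.822 mg/L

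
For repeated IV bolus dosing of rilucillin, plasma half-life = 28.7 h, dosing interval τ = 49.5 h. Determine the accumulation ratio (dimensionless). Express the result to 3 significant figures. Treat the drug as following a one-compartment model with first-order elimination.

k = ln2 / t½ = 0.693147 / 28.7 = 0.02415 h⁻¹
e^(−kτ) = e^(−0.02415 × 49.5) = 0.3026
Accumulation ratio R = 1 / (1 − e^(−kτ)) = 1 / (1 − 0.3026) = 1.434

1.43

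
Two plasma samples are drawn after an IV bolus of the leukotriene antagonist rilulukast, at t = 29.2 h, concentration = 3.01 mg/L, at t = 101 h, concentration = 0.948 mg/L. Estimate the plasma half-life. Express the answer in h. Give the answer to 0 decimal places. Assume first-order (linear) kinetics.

k = ln(C₁/C₂) / (t₂ − t₁) = ln(3.01/0.948) / (101 − 29.2)
  = 1.155 / 71.80 = 0.01609 h⁻¹
t½ = ln2 / k = 0.693147 / 0.01609 = 43.08 h

43 h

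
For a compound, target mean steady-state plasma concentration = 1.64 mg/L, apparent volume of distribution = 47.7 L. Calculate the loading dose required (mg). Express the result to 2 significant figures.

LD = Css × Vd = 1.64 × 47.7 = 78.23 mg

78 mg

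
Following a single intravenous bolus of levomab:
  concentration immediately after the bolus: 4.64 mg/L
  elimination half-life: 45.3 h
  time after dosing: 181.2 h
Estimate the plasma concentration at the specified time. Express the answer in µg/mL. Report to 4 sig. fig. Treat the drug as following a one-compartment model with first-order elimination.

k = ln2 / t½ = 0.693147 / 45.3 = 0.01530 h⁻¹
t / t½ = 181.2 / 45.3 = 4 half-lives
C = C₀ × (1/2)^4 = 4.640 × 0.06250 = 0.2900 mg/L
(0.2900 mg/L = 0.2900 µg/mL)

0.2900 µg/mL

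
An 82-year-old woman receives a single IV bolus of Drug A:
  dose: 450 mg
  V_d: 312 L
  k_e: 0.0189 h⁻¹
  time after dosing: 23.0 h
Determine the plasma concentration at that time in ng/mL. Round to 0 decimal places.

934 ng/mL

C₀ = Dose / Vd = 450.0 / 312 = 1.442 mg/L
C = C₀ · e^(−k·t) = 1.442 × e^(−0.01890 × 23.0)
  = 1.442 × 0.6475 = 0.9337 mg/L
Convert: 0.9337 mg/L × 1000 = 933.7 ng/mL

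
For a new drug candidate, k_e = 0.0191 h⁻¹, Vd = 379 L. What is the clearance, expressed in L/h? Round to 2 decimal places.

CL = k × Vd = 0.0191 × 379 = 7.239 L/h

7.24 L/h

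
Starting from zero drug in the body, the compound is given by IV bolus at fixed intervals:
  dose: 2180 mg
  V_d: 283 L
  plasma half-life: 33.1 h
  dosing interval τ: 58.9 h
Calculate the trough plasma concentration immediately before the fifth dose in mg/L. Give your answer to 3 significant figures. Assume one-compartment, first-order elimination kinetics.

C₀ per dose = Dose / Vd = 2180 / 283 = 7.703 mg/L
k = ln2 / t½ = 0.693147 / 33.1 = 0.02094 h⁻¹
Fraction remaining after one interval: r = e^(−kτ) = e^(−0.02094 × 58.9) = 0.2913
Before dose 5, 4 doses have been given (aged 1τ, 2τ, 3τ, 4τ).
C_trough = C₀ × (r + r² + … + r^4) = C₀ × r(1−r^4)/(1−r)
        = 7.703 × 0.2913 × (1 − 0.007200) / (1 − 0.2913) = 3.143 mg/L

3.14 mg/L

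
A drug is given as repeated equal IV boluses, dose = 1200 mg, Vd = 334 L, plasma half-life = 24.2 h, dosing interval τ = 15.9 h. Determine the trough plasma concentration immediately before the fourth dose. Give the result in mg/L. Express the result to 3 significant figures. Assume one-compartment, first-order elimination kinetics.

C₀ per dose = Dose / Vd = 1200 / 334 = 3.593 mg/L
k = ln2 / t½ = 0.693147 / 24.2 = 0.02864 h⁻¹
Fraction remaining after one interval: r = e^(−kτ) = e^(−0.02864 × 15.9) = 0.6342
Before dose 4, 3 doses have been given (aged 1τ, 2τ, 3τ).
C_trough = C₀ × (r + r² + … + r^3) = C₀ × r(1−r^3)/(1−r)
        = 3.593 × 0.6342 × (1 − 0.2551) / (1 − 0.6342) = 4.640 mg/L

4.64 mg/L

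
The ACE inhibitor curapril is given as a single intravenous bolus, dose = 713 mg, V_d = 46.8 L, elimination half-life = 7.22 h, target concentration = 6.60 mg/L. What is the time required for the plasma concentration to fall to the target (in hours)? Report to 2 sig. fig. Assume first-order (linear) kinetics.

8.7 h

C₀ = Dose / Vd = 713.0 / 46.8 = 15.24 mg/L
k = ln2 / t½ = 0.693147 / 7.22 = 0.09600 h⁻¹
t = ln(C₀ / C) / k = ln(15.24 / 6.60) / 0.09600
  = ln(2.309) / 0.09600 = 0.8368 / 0.09600 = 8.717 h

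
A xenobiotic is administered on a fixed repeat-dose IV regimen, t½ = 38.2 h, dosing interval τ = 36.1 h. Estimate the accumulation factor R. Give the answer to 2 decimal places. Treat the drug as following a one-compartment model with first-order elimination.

2.08

k = ln2 / t½ = 0.693147 / 38.2 = 0.01815 h⁻¹
e^(−kτ) = e^(−0.01815 × 36.1) = 0.5193
Accumulation ratio R = 1 / (1 − e^(−kτ)) = 1 / (1 − 0.5193) = 2.080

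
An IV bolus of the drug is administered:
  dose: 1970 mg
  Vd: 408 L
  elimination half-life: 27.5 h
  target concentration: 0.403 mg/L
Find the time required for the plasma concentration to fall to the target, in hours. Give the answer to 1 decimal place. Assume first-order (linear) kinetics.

C₀ = Dose / Vd = 1970 / 408 = 4.828 mg/L
k = ln2 / t½ = 0.693147 / 27.5 = 0.02521 h⁻¹
t = ln(C₀ / C) / k = ln(4.828 / 0.403) / 0.02521
  = ln(11.98) / 0.02521 = 2.483 / 0.02521 = 98.49 h

98.5 h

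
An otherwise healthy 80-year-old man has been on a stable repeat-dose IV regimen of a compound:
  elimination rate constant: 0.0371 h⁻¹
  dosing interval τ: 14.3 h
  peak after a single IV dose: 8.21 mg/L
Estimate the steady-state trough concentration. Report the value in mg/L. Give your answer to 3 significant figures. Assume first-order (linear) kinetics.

e^(−kτ) = e^(−0.03710 × 14.3) = 0.5883
Accumulation ratio R = 1 / (1 − e^(−kτ)) = 1 / (1 − 0.5883) = 2.429
Steady-state trough = C₀ × R × e^(−kτ) = 8.21 × 2.429 × 0.5883 = 11.73 mg/L

11.7 mg/L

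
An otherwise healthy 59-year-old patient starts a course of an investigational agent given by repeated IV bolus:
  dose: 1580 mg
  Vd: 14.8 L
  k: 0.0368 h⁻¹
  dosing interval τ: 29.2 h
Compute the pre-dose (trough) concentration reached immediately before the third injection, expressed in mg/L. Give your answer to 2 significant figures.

49 mg/L

C₀ per dose = Dose / Vd = 1580 / 14.8 = 106.8 mg/L
Fraction remaining after one interval: r = e^(−kτ) = e^(−0.03680 × 29.2) = 0.3414
Before dose 3, 2 doses have been given (aged 1τ, 2τ).
C_trough = C₀ × (r + r²) = 106.8 × (0.3414 + 0.1166) = 48.91 mg/L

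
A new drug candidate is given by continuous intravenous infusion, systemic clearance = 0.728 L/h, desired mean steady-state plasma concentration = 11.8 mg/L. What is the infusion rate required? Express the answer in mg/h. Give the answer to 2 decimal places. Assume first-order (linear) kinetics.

At steady state, infusion rate R₀ = Css × CL = 11.8 × 0.7280 = 8.590 mg/h

8.59 mg/h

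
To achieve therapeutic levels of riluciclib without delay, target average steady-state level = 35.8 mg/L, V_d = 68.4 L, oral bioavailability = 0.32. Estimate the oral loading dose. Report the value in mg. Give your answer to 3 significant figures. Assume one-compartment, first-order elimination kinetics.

7650 mg

LD = Css × Vd / F = 35.8 × 68.4 / 0.32 = 7652 mg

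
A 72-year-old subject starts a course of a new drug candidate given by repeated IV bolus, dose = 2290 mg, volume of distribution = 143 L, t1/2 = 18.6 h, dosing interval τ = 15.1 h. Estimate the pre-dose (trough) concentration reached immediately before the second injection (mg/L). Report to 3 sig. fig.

C₀ per dose = Dose / Vd = 2290 / 143 = 16.01 mg/L
k = ln2 / t½ = 0.693147 / 18.6 = 0.03727 h⁻¹
Fraction remaining after one interval: r = e^(−kτ) = e^(−0.03727 × 15.1) = 0.5696
Before dose 2, 1 dose has been given (aged 1τ).
C_trough = C₀ × r = 16.01 × 0.5696 = 9.119 mg/L

9.12 mg/L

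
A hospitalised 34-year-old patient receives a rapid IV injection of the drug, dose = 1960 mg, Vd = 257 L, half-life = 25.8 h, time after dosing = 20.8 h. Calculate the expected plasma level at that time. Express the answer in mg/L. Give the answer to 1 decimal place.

C₀ = Dose / Vd = 1960 / 257 = 7.626 mg/L
k = ln2 / t½ = 0.693147 / 25.8 = 0.02687 h⁻¹
C = C₀ · e^(−k·t) = 7.626 × e^(−0.02687 × 20.8)
  = 7.626 × 0.5718 = 4.361 mg/L

4.4 mg/L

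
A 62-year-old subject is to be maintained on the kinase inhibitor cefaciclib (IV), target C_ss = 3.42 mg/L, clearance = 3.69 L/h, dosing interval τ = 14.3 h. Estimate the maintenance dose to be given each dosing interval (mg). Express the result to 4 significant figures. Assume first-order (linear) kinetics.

180.5 mg

At steady state, Dose/τ = Css × CL.
Dose = Css × CL × τ = 3.42 × 3.690 × 14.3 = 180.5 mg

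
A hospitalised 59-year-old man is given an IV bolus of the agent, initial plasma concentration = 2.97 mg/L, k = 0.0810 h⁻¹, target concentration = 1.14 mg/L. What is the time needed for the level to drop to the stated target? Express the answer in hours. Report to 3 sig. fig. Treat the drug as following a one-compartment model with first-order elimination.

11.8 h

t = ln(C₀ / C) / k = ln(2.970 / 1.14) / 0.08100
  = ln(2.605) / 0.08100 = 0.9574 / 0.08100 = 11.82 h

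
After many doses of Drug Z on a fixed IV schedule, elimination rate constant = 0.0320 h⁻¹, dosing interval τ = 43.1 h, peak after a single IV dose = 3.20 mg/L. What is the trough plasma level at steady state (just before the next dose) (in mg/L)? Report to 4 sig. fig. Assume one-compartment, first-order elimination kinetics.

e^(−kτ) = e^(−0.03200 × 43.1) = 0.2518
Accumulation ratio R = 1 / (1 − e^(−kτ)) = 1 / (1 − 0.2518) = 1.337
Steady-state trough = C₀ × R × e^(−kτ) = 3.20 × 1.337 × 0.2518 = 1.077 mg/L

1.077 mg/L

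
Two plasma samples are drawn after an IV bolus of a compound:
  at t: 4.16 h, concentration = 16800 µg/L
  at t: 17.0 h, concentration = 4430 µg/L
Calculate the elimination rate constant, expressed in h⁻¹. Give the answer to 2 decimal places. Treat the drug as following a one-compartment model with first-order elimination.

k = ln(C₁/C₂) / (t₂ − t₁) = ln(16800/4430) / (17.0 − 4.16)
  = 1.333 / 12.84 = 0.1038 h⁻¹

0.10 h⁻¹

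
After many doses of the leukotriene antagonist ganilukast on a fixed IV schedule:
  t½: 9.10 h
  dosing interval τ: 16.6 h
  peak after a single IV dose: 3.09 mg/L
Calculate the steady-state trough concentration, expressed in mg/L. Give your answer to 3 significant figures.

k = ln2 / t½ = 0.693147 / 9.10 = 0.07617 h⁻¹
e^(−kτ) = e^(−0.07617 × 16.6) = 0.2824
Accumulation ratio R = 1 / (1 − e^(−kτ)) = 1 / (1 − 0.2824) = 1.394
Steady-state trough = C₀ × R × e^(−kτ) = 3.09 × 1.394 × 0.2824 = 1.216 mg/L

1.22 mg/L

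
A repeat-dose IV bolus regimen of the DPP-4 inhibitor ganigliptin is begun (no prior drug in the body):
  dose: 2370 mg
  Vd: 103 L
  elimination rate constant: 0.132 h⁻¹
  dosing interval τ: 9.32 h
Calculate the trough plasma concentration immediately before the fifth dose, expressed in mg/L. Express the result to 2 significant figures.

9.4 mg/L

C₀ per dose = Dose / Vd = 2370 / 103 = 23.01 mg/L
Fraction remaining after one interval: r = e^(−kτ) = e^(−0.1320 × 9.32) = 0.2922
Before dose 5, 4 doses have been given (aged 1τ, 2τ, 3τ, 4τ).
C_trough = C₀ × (r + r² + … + r^4) = C₀ × r(1−r^4)/(1−r)
        = 23.01 × 0.2922 × (1 − 0.007290) / (1 − 0.2922) = 9.430 mg/L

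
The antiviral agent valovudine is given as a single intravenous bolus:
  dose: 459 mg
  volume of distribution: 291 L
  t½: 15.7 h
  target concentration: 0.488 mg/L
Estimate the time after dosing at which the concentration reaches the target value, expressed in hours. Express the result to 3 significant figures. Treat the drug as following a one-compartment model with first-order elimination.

26.6 h

C₀ = Dose / Vd = 459.0 / 291 = 1.577 mg/L
k = ln2 / t½ = 0.693147 / 15.7 = 0.04415 h⁻¹
t = ln(C₀ / C) / k = ln(1.577 / 0.488) / 0.04415
  = ln(3.232) / 0.04415 = 1.173 / 0.04415 = 26.57 h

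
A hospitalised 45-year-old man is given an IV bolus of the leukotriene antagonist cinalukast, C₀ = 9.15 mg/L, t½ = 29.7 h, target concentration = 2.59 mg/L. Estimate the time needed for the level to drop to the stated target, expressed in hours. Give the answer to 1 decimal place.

54.1 h

k = ln2 / t½ = 0.693147 / 29.7 = 0.02334 h⁻¹
t = ln(C₀ / C) / k = ln(9.150 / 2.59) / 0.02334
  = ln(3.533) / 0.02334 = 1.262 / 0.02334 = 54.07 h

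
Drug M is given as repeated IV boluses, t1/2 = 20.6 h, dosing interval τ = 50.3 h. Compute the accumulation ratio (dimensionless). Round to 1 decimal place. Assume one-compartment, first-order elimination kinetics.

1.2

k = ln2 / t½ = 0.693147 / 20.6 = 0.03365 h⁻¹
e^(−kτ) = e^(−0.03365 × 50.3) = 0.1840
Accumulation ratio R = 1 / (1 − e^(−kτ)) = 1 / (1 − 0.1840) = 1.225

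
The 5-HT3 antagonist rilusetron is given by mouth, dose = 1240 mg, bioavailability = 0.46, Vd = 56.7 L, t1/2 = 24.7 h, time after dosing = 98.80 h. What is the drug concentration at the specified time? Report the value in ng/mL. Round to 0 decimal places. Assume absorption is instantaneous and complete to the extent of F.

629 ng/mL

Amount reaching circulation = F × Dose = 0.46 × 1240 = 570.4 mg
C₀ = F·Dose / Vd = 570.4 / 56.7 = 10.06 mg/L
k = ln2 / t½ = 0.693147 / 24.7 = 0.02806 h⁻¹
t / t½ = 98.80 / 24.7 = 4 half-lives
C = C₀ × (1/2)^4 = 10.06 × 0.06250 = 0.6288 mg/L
Convert: 0.6288 mg/L × 1000 = 628.8 ng/mL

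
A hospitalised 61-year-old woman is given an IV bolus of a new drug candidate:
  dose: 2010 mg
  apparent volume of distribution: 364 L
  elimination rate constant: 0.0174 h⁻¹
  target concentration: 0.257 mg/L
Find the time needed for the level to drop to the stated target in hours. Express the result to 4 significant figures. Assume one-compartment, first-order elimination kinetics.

176.3 h

C₀ = Dose / Vd = 2010 / 364 = 5.522 mg/L
t = ln(C₀ / C) / k = ln(5.522 / 0.257) / 0.01740
  = ln(21.49) / 0.01740 = 3.068 / 0.01740 = 176.3 h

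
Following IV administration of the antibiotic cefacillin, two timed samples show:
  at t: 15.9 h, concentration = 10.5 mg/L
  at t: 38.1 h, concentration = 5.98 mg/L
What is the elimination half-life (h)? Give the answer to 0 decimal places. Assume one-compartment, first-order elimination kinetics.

27 h

k = ln(C₁/C₂) / (t₂ − t₁) = ln(10.5/5.98) / (38.1 − 15.9)
  = 0.5630 / 22.20 = 0.02536 h⁻¹
t½ = ln2 / k = 0.693147 / 0.02536 = 27.33 h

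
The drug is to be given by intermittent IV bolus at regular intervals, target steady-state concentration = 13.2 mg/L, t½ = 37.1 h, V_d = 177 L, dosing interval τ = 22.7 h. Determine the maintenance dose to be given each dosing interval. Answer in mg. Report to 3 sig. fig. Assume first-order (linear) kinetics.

991 mg

k = ln2 / t½ = 0.693147 / 37.1 = 0.01868 h⁻¹
CL = k × Vd = 0.01868 × 177 = 3.306 L/h
At steady state, Dose/τ = Css × CL.
Dose = Css × CL × τ = 13.2 × 3.306 × 22.7 = 990.6 mg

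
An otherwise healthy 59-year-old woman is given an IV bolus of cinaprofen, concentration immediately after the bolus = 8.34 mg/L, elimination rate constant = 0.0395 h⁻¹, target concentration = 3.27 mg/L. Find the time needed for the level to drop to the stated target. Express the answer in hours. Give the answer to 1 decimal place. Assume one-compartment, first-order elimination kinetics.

t = ln(C₀ / C) / k = ln(8.340 / 3.27) / 0.03950
  = ln(2.550) / 0.03950 = 0.9361 / 0.03950 = 23.70 h

23.7 h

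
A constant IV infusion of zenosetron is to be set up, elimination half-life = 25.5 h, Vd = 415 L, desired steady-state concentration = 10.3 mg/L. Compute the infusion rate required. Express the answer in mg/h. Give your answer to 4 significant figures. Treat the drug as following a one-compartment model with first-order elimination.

116.2 mg/h

k = ln2 / t½ = 0.693147 / 25.5 = 0.02718 h⁻¹
CL = k × Vd = 0.02718 × 415 = 11.28 L/h
At steady state, infusion rate R₀ = Css × CL = 10.3 × 11.28 = 116.2 mg/h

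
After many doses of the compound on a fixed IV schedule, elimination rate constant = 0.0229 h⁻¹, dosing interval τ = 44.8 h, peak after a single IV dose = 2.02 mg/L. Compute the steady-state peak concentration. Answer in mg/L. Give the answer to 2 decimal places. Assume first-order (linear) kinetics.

3.15 mg/L

e^(−kτ) = e^(−0.02290 × 44.8) = 0.3585
Accumulation ratio R = 1 / (1 − e^(−kτ)) = 1 / (1 − 0.3585) = 1.559
Steady-state peak = C₀ × R = 2.02 × 1.559 = 3.149 mg/L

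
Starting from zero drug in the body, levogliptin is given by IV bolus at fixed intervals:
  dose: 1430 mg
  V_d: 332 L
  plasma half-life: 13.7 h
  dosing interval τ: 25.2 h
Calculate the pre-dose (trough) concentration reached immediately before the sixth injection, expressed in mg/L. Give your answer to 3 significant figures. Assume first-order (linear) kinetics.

C₀ per dose = Dose / Vd = 1430 / 332 = 4.307 mg/L
k = ln2 / t½ = 0.693147 / 13.7 = 0.05059 h⁻¹
Fraction remaining after one interval: r = e^(−kτ) = e^(−0.05059 × 25.2) = 0.2795
Before dose 6, 5 doses have been given (aged 1τ, 2τ, 3τ, 4τ, 5τ).
C_trough = C₀ × (r + r² + … + r^5) = C₀ × r(1−r^5)/(1−r)
        = 4.307 × 0.2795 × (1 − 0.001706) / (1 − 0.2795) = 1.668 mg/L

1.67 mg/L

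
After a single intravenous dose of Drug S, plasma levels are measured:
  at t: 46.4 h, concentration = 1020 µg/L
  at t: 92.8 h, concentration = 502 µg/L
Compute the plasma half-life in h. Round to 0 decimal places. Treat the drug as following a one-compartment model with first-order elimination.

45 h

k = ln(C₁/C₂) / (t₂ − t₁) = ln(1020/502) / (92.8 − 46.4)
  = 0.7090 / 46.40 = 0.01528 h⁻¹
t½ = ln2 / k = 0.693147 / 0.01528 = 45.36 h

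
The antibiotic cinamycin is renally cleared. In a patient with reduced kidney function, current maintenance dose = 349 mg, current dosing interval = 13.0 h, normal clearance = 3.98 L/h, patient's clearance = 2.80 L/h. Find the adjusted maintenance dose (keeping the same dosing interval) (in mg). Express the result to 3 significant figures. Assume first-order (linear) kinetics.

246 mg

To keep the same average steady-state level, dosing rate must scale with clearance.
CL ratio = 2.80 / 3.98 = 0.7035
New dose (same interval) = 349 × 0.7035 = 245.5 mg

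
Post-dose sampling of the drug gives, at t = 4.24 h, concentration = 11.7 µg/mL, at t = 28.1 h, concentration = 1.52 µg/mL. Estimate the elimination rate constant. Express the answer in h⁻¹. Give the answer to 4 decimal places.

k = ln(C₁/C₂) / (t₂ − t₁) = ln(11.7/1.52) / (28.1 − 4.24)
  = 2.041 / 23.86 = 0.08554 h⁻¹

0.0855 h⁻¹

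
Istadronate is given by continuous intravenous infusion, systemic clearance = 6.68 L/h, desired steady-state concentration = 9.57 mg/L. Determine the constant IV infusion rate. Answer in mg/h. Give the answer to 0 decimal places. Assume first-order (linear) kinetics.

At steady state, infusion rate R₀ = Css × CL = 9.57 × 6.680 = 63.93 mg/h

64 mg/h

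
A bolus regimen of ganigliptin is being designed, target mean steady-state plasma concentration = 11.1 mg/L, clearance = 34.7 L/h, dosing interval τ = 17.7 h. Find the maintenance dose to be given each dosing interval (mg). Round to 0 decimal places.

6818 mg

At steady state, Dose/τ = Css × CL.
Dose = Css × CL × τ = 11.1 × 34.70 × 17.7 = 6818 mg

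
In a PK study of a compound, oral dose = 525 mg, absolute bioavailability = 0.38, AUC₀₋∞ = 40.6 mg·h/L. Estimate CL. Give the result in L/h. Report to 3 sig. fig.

4.91 L/h

CL = F·Dose / AUC = 0.38 × 525 / 40.6 = 4.914 L/h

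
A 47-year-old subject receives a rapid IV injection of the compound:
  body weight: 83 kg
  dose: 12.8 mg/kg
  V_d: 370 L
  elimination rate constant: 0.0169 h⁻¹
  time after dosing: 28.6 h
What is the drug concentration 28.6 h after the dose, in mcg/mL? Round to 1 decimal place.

Total dose = 12.8 × 83 = 1062 mg
C₀ = Dose / Vd = 1062 / 370 = 2.870 mg/L
C = C₀ · e^(−k·t) = 2.870 × e^(−0.01690 × 28.6)
  = 2.870 × 0.6167 = 1.770 mg/L
(1.770 mg/L = 1.770 mcg/mL)

1.8 mcg/mL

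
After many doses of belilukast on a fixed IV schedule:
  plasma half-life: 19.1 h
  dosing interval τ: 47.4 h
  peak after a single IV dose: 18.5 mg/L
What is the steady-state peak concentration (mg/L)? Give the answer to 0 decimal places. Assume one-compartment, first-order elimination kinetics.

23 mg/L

k = ln2 / t½ = 0.693147 / 19.1 = 0.03629 h⁻¹
e^(−kτ) = e^(−0.03629 × 47.4) = 0.1790
Accumulation ratio R = 1 / (1 − e^(−kτ)) = 1 / (1 − 0.1790) = 1.218
Steady-state peak = C₀ × R = 18.5 × 1.218 = 22.53 mg/L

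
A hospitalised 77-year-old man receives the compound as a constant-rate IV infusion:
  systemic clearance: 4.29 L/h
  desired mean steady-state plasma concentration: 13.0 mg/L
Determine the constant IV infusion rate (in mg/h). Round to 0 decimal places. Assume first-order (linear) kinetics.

56 mg/h

At steady state, infusion rate R₀ = Css × CL = 13.0 × 4.290 = 55.77 mg/h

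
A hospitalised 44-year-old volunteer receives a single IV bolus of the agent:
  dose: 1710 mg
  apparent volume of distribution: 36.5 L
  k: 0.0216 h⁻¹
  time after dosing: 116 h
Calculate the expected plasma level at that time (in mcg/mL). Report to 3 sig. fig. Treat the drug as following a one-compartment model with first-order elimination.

3.82 mcg/mL

C₀ = Dose / Vd = 1710 / 36.5 = 46.85 mg/L
C = C₀ · e^(−k·t) = 46.85 × e^(−0.02160 × 116)
  = 46.85 × 0.08163 = 3.824 mg/L
(3.824 mg/L = 3.824 mcg/mL)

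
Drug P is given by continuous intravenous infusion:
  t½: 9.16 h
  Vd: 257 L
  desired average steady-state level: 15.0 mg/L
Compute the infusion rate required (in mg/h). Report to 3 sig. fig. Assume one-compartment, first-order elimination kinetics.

292 mg/h

k = ln2 / t½ = 0.693147 / 9.16 = 0.07567 h⁻¹
CL = k × Vd = 0.07567 × 257 = 19.45 L/h
At steady state, infusion rate R₀ = Css × CL = 15.0 × 19.45 = 291.8 mg/h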